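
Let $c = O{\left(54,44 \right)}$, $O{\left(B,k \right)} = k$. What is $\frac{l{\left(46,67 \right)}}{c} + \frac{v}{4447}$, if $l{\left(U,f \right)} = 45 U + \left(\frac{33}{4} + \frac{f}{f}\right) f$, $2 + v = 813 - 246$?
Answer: $\frac{47944713}{782672} \approx 61.258$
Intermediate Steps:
$c = 44$
$v = 565$ ($v = -2 + \left(813 - 246\right) = -2 + 567 = 565$)
$l{\left(U,f \right)} = 45 U + \frac{37 f}{4}$ ($l{\left(U,f \right)} = 45 U + \left(33 \cdot \frac{1}{4} + 1\right) f = 45 U + \left(\frac{33}{4} + 1\right) f = 45 U + \frac{37 f}{4}$)
$\frac{l{\left(46,67 \right)}}{c} + \frac{v}{4447} = \frac{45 \cdot 46 + \frac{37}{4} \cdot 67}{44} + \frac{565}{4447} = \left(2070 + \frac{2479}{4}\right) \frac{1}{44} + 565 \cdot \frac{1}{4447} = \frac{10759}{4} \cdot \frac{1}{44} + \frac{565}{4447} = \frac{10759}{176} + \frac{565}{4447} = \frac{47944713}{782672}$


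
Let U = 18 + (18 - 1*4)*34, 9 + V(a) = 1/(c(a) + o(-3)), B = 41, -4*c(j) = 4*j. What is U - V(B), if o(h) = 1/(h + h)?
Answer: 124247/247 ≈ 503.02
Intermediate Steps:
c(j) = -j
o(h) = 1/(2*h)
V(a) = -9 + 1/(-1/6 - a) (V(a) = -9 + 1/(-a + (1/2)/(-3)) = -9 + 1/(-a + (1/2)*(-1/3)) = -9 + 1/(-a - 1/6) = -9 + 1/(-1/6 - a))
U = 494 (U = 18 + (18 - 4)*34 = 18 + 14*34 = 18 + 476 = 494)
U - V(B) = 494 - 3*(-5 - 18*41)/(1 + 6*41) = 494 - 3*(-5 - 738)/(1 + 246) = 494 - 3*(-743)/247 = 494 - 1*(-2229/247) = 494 + 2229/247 = 124247/247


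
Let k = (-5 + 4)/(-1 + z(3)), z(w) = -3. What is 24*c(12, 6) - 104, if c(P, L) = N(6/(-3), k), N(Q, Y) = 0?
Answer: -104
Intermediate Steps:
k = ¼ (k = (-5 + 4)/(-1 - 3) = -1/(-4) = -1*(-¼) = ¼ ≈ 0.25000)
c(P, L) = 0
24*c(12, 6) - 104 = 24*0 - 104 = 0 - 104 = -104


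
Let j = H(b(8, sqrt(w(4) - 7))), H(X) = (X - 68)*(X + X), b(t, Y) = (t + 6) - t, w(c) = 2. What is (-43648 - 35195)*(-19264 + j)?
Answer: 1577490744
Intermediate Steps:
b(t, Y) = 6 (b(t, Y) = (6 + t) - t = 6)
H(X) = 2*X*(-68 + X) (H(X) = (-68 + X)*(2*X) = 2*X*(-68 + X))
j = -744 (j = 2*6*(-68 + 6) = 2*6*(-62) = -744)
(-43648 - 35195)*(-19264 + j) = (-43648 - 35195)*(-19264 - 744) = -78843*(-20008) = 1577490744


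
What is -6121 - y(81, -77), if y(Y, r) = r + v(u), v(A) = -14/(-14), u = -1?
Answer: -6045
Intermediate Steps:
v(A) = 1 (v(A) = -14*(-1/14) = 1)
y(Y, r) = 1 + r (y(Y, r) = r + 1 = 1 + r)
-6121 - y(81, -77) = -6121 - (1 - 77) = -6121 - 1*(-76) = -6121 + 76 = -6045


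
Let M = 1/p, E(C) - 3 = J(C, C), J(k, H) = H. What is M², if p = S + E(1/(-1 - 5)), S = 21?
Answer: 36/20449 ≈ 0.0017605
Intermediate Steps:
E(C) = 3 + C
p = 143/6 (p = 21 + (3 + 1/(-1 - 5)) = 21 + (3 + 1/(-6)) = 21 + (3 - ⅙) = 21 + 17/6 = 143/6 ≈ 23.833)
M = 6/143 (M = 1/(143/6) = 6/143 ≈ 0.041958)
M² = (6/143)² = 36/20449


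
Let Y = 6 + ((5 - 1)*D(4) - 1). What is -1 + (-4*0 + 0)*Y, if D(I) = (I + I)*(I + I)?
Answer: -1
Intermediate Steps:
D(I) = 4*I**2 (D(I) = (2*I)*(2*I) = 4*I**2)
Y = 261 (Y = 6 + ((5 - 1)*(4*4**2) - 1) = 6 + (4*(4*16) - 1) = 6 + (4*64 - 1) = 6 + (256 - 1) = 6 + 255 = 261)
-1 + (-4*0 + 0)*Y = -1 + (-4*0 + 0)*261 = -1 + (0 + 0)*261 = -1 + 0*261 = -1 + 0 = -1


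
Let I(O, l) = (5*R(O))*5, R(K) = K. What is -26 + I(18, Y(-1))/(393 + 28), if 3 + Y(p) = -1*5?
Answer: -10496/421 ≈ -24.931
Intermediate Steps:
Y(p) = -8 (Y(p) = -3 - 1*5 = -3 - 5 = -8)
I(O, l) = 25*O (I(O, l) = (5*O)*5 = 25*O)
-26 + I(18, Y(-1))/(393 + 28) = -26 + (25*18)/(393 + 28) = -26 + 450/421 = -10496/421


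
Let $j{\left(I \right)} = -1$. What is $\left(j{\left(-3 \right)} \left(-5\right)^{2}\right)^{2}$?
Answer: $625$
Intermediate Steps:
$\left(j{\left(-3 \right)} \left(-5\right)^{2}\right)^{2} = \left(- \left(-5\right)^{2}\right)^{2} = \left(\left(-1\right) 25\right)^{2} = \left(-25\right)^{2} = 625$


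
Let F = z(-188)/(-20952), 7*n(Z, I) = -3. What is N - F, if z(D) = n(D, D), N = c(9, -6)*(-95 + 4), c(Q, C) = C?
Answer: 26692847/48888 ≈ 546.00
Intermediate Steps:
n(Z, I) = -3/7 (n(Z, I) = (1/7)*(-3) = -3/7)
N = 546 (N = -6*(-95 + 4) = -6*(-91) = 546)
z(D) = -3/7
F = 1/48888 (F = -3/7/(-20952) = -3/7*(-1/20952) = 1/48888 ≈ 2.0455e-5)
N - F = 546 - 1*1/48888 = 546 - 1/48888 = 26692847/48888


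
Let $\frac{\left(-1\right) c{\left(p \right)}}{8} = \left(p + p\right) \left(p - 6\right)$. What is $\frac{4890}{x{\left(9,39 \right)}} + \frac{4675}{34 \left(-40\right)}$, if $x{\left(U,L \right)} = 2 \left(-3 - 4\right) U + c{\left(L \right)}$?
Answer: $- \frac{202955}{55248} \approx -3.6735$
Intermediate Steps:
$c{\left(p \right)} = - 16 p \left(-6 + p\right)$ ($c{\left(p \right)} = - 8 \left(p + p\right) \left(p - 6\right) = - 8 \cdot 2 p \left(-6 + p\right) = - 16 p \left(-6 + p\right)$)
$x{\left(U,L \right)} = - 14 U + 16 L \left(6 - L\right)$ ($x{\left(U,L \right)} = 2 \left(-3 - 4\right) U + 16 L \left(6 - L\right) = 2 \left(-7\right) U + 16 L \left(6 - L\right) = - 14 U + 16 L \left(6 - L\right)$)
$\frac{4890}{x{\left(9,39 \right)}} + \frac{4675}{34 \left(-40\right)} = \frac{4890}{- 16 \cdot 39^{2} - 126 + 96 \cdot 39} + \frac{4675}{34 \left(-40\right)} = \frac{4890}{\left(-16\right) 1521 - 126 + 3744} + \frac{4675}{-1360} = \frac{4890}{-24336 - 126 + 3744} + 4675 \left(- \frac{1}{1360}\right) = \frac{4890}{-20718} - \frac{55}{16} = 4890 \left(- \frac{1}{20718}\right) - \frac{55}{16} = - \frac{815}{3453} - \frac{55}{16} = - \frac{202955}{55248}$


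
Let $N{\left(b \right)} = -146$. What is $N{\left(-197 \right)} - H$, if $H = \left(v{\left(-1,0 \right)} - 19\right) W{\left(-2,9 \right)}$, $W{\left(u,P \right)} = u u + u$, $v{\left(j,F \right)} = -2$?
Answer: $-104$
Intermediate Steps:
$W{\left(u,P \right)} = u + u^{2}$ ($W{\left(u,P \right)} = u^{2} + u = u + u^{2}$)
$H = -42$ ($H = \left(-2 - 19\right) \left(- 2 \left(1 - 2\right)\right) = - 21 \left(\left(-2\right) \left(-1\right)\right) = \left(-21\right) 2 = -42$)
$N{\left(-197 \right)} - H = -146 - -42 = -146 + 42 = -104$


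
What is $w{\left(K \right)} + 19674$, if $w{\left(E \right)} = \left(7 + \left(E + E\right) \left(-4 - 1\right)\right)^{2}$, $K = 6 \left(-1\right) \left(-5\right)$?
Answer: $105523$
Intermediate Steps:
$K = 30$ ($K = \left(-6\right) \left(-5\right) = 30$)
$w{\left(E \right)} = \left(7 - 10 E\right)^{2}$ ($w{\left(E \right)} = \left(7 + 2 E \left(-5\right)\right)^{2} = \left(7 - 10 E\right)^{2}$)
$w{\left(K \right)} + 19674 = \left(-7 + 10 \cdot 30\right)^{2} + 19674 = \left(-7 + 300\right)^{2} + 19674 = 293^{2} + 19674 = 85849 + 19674 = 105523$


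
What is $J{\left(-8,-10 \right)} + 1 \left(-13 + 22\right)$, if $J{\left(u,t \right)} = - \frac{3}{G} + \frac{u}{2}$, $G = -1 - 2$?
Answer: $6$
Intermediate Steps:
$G = -3$ ($G = -1 - 2 = -3$)
$J{\left(u,t \right)} = 1 + \frac{u}{2}$ ($J{\left(u,t \right)} = - \frac{3}{-3} + \frac{u}{2} = \left(-3\right) \left(- \frac{1}{3}\right) + u \frac{1}{2} = 1 + \frac{u}{2}$)
$J{\left(-8,-10 \right)} + 1 \left(-13 + 22\right) = \left(1 + \frac{1}{2} \left(-8\right)\right) + 1 \left(-13 + 22\right) = \left(1 - 4\right) + 1 \cdot 9 = -3 + 9 = 6$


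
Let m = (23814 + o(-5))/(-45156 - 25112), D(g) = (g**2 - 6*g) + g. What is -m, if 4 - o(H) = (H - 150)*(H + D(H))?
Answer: 30793/70268 ≈ 0.43822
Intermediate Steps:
D(g) = g**2 - 5*g
o(H) = 4 - (-150 + H)*(H + H*(-5 + H)) (o(H) = 4 - (H - 150)*(H + H*(-5 + H)) = 4 - (-150 + H)*(H + H*(-5 + H)))
m = -30793/70268 (m = (23814 + (4 - 1*(-5)**3 - 600*(-5) + 154*(-5)**2))/(-45156 - 25112) = (23814 + (4 - 1*(-125) + 3000 + 154*25))/(-70268) = (23814 + (4 + 125 + 3000 + 3850))*(-1/70268) = (23814 + 6979)*(-1/70268) = 30793*(-1/70268) = -30793/70268 ≈ -0.43822)
-m = -1*(-30793/70268) = 30793/70268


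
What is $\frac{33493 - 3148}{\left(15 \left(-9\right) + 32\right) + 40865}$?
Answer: $\frac{30345}{40762} \approx 0.74444$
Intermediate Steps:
$\frac{33493 - 3148}{\left(15 \left(-9\right) + 32\right) + 40865} = \frac{30345}{\left(-135 + 32\right) + 40865} = \frac{30345}{-103 + 40865} = \frac{30345}{40762}$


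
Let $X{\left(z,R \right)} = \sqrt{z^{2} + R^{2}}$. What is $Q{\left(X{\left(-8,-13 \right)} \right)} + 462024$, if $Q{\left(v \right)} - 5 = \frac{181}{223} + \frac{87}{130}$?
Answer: $\frac{13394263641}{28990} \approx 4.6203 \cdot 10^{5}$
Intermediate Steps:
$X{\left(z,R \right)} = \sqrt{R^{2} + z^{2}}$
$Q{\left(v \right)} = \frac{187881}{28990}$ ($Q{\left(v \right)} = 5 + \left(\frac{181}{223} + \frac{87}{130}\right) = 5 + \frac{42931}{28990} = \frac{187881}{28990}$)
$Q{\left(X{\left(-8,-13 \right)} \right)} + 462024 = \frac{187881}{28990} + 462024 = \frac{13394263641}{28990}$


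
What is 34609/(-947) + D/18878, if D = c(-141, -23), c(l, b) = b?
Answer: -653370483/17877466 ≈ -36.547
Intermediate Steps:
D = -23
34609/(-947) + D/18878 = 34609/(-947) - 23/18878 = 34609*(-1/947) - 23*1/18878 = -34609/947 - 23/18878 = -653370483/17877466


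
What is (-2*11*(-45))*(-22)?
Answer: -21780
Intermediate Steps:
(-2*11*(-45))*(-22) = -22*(-45)*(-22) = 990*(-22) = -21780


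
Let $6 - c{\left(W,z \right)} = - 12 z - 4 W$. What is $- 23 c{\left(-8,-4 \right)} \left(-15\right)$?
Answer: $-25530$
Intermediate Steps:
$c{\left(W,z \right)} = 6 + 4 W + 12 z$ ($c{\left(W,z \right)} = 6 - \left(- 12 z - 4 W\right) = 6 + \left(4 W + 12 z\right) = 6 + 4 W + 12 z$)
$- 23 c{\left(-8,-4 \right)} \left(-15\right) = - 23 \left(6 + 4 \left(-8\right) + 12 \left(-4\right)\right) \left(-15\right) = - 23 \left(6 - 32 - 48\right) \left(-15\right) = \left(-23\right) \left(-74\right) \left(-15\right) = 1702 \left(-15\right) = -25530$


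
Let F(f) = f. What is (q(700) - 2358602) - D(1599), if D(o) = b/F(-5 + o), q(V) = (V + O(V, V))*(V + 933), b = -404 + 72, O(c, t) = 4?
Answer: -963548924/797 ≈ -1.2090e+6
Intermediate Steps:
b = -332
q(V) = (4 + V)*(933 + V) (q(V) = (V + 4)*(V + 933) = (4 + V)*(933 + V))
D(o) = -332/(-5 + o)
(q(700) - 2358602) - D(1599) = ((3732 + 700² + 937*700) - 2358602) - (-332)/(-5 + 1599) = ((3732 + 490000 + 655900) - 2358602) - (-332)/1594 = (1149632 - 2358602) - (-332)/1594 = -1208970 - 1*(-166/797) = -1208970 + 166/797 = -963548924/797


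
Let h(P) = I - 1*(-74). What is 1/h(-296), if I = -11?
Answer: 1/63 ≈ 0.015873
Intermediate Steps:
h(P) = 63 (h(P) = -11 - 1*(-74) = -11 + 74 = 63)
1/h(-296) = 1/63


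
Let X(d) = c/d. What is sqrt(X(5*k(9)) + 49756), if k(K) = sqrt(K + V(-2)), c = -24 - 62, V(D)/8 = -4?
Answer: sqrt(658023100 + 9890*I*sqrt(23))/115 ≈ 223.06 + 0.0080392*I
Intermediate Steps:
V(D) = -32 (V(D) = 8*(-4) = -32)
c = -86
k(K) = sqrt(-32 + K) (k(K) = sqrt(K - 32) = sqrt(-32 + K))
X(d) = -86/d
sqrt(X(5*k(9)) + 49756) = sqrt(-86*1/(5*sqrt(-32 + 9)) + 49756) = sqrt(-86*(-I*sqrt(23)/115) + 49756) = sqrt(-(-86)*I*sqrt(23)/115 + 49756) = sqrt(86*I*sqrt(23)/115 + 49756) = sqrt(49756 + 86*I*sqrt(23)/115)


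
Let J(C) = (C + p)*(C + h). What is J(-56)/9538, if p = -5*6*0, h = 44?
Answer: 336/4769 ≈ 0.070455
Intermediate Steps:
p = 0 (p = -30*0 = 0)
J(C) = C*(44 + C) (J(C) = (C + 0)*(C + 44) = C*(44 + C))
J(-56)/9538 = -56*(44 - 56)/9538 = -56*(-12)*(1/9538) = 672*(1/9538) = 336/4769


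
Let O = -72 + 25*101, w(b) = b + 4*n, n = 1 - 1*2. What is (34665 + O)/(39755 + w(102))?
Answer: 37118/39853 ≈ 0.93137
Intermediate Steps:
n = -1 (n = 1 - 2 = -1)
w(b) = -4 + b (w(b) = b + 4*(-1) = b - 4 = -4 + b)
O = 2453 (O = -72 + 2525 = 2453)
(34665 + O)/(39755 + w(102)) = (34665 + 2453)/(39755 + (-4 + 102)) = 37118/(39755 + 98) = 37118/39853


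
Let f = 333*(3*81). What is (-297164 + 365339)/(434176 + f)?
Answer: 13635/103019 ≈ 0.13235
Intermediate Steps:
f = 80919 (f = 333*243 = 80919)
(-297164 + 365339)/(434176 + f) = (-297164 + 365339)/(434176 + 80919) = 68175/515095 = 68175*(1/515095) = 13635/103019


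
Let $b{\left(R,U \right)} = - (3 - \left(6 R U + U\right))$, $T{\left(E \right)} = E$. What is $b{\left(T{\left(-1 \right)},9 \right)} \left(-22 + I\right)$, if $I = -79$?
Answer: $4848$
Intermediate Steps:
$b{\left(R,U \right)} = -3 + U + 6 R U$ ($b{\left(R,U \right)} = - (3 - \left(6 R U + U\right)) = - (3 - \left(U + 6 R U\right)) = - (3 - U - 6 R U) = -3 + U + 6 R U$)
$b{\left(T{\left(-1 \right)},9 \right)} \left(-22 + I\right) = \left(-3 + 9 + 6 \left(-1\right) 9\right) \left(-22 - 79\right) = \left(-3 + 9 - 54\right) \left(-101\right) = \left(-48\right) \left(-101\right) = 4848$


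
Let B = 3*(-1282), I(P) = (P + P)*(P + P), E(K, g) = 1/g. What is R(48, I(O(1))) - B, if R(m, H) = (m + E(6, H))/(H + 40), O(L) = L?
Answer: 677089/176 ≈ 3847.1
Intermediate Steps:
I(P) = 4*P**2 (I(P) = (2*P)*(2*P) = 4*P**2)
R(m, H) = (m + 1/H)/(40 + H) (R(m, H) = (m + 1/H)/(H + 40) = (m + 1/H)/(40 + H))
B = -3846
R(48, I(O(1))) - B = (1 + (4*1**2)*48)/(((4*1**2))*(40 + 4*1**2)) - 1*(-3846) = (1 + (4*1)*48)/(((4*1))*(40 + 4*1)) + 3846 = (1 + 4*48)/(4*(40 + 4)) + 3846 = (1/4)*(1 + 192)/44 + 3846 = (1/4)*(1/44)*193 + 3846 = 193/176 + 3846 = 677089/176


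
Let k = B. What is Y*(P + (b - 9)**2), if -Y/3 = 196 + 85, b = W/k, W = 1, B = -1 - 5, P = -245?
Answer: 1628395/12 ≈ 1.3570e+5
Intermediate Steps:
B = -6
k = -6
b = -1/6 (b = 1/(-6) = 1*(-1/6) = -1/6 ≈ -0.16667)
Y = -843 (Y = -3*(196 + 85) = -3*281 = -843)
Y*(P + (b - 9)**2) = -843*(-245 + (-1/6 - 9)**2) = -843*(-245 + (-55/6)**2) = -843*(-245 + 3025/36) = -843*(-5795/36) = 1628395/12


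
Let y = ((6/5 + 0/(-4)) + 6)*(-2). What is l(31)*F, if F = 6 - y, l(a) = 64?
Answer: 6528/5 ≈ 1305.6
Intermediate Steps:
y = -72/5 (y = ((6*(⅕) + 0*(-¼)) + 6)*(-2) = ((6/5 + 0) + 6)*(-2) = (6/5 + 6)*(-2) = (36/5)*(-2) = -72/5 ≈ -14.400)
F = 102/5 (F = 6 - 1*(-72/5) = 6 + 72/5 = 102/5 ≈ 20.400)
l(31)*F = 64*(102/5) = 6528/5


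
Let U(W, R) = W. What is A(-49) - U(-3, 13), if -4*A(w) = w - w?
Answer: 3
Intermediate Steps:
A(w) = 0 (A(w) = -(w - w)/4 = -1/4*0 = 0)
A(-49) - U(-3, 13) = 0 - 1*(-3) = 0 + 3 = 3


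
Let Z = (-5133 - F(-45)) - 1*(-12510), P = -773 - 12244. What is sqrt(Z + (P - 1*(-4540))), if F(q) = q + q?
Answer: I*sqrt(1010) ≈ 31.78*I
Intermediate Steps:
F(q) = 2*q
P = -13017
Z = 7467 (Z = (-5133 - 2*(-45)) - 1*(-12510) = (-5133 - 1*(-90)) + 12510 = (-5133 + 90) + 12510 = -5043 + 12510 = 7467)
sqrt(Z + (P - 1*(-4540))) = sqrt(7467 + (-13017 - 1*(-4540))) = sqrt(7467 + (-13017 + 4540)) = sqrt(7467 - 8477) = sqrt(-1010) = I*sqrt(1010)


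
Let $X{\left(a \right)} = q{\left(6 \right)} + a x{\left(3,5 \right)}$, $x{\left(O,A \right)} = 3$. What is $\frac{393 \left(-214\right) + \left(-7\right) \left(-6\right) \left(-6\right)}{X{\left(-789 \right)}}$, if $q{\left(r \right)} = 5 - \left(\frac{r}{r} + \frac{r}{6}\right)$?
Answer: $\frac{14059}{394} \approx 35.683$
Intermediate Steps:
$q{\left(r \right)} = 4 - \frac{r}{6}$ ($q{\left(r \right)} = 5 - \left(1 + r \frac{1}{6}\right) = 5 - \left(1 + \frac{r}{6}\right) = 4 - \frac{r}{6}$)
$X{\left(a \right)} = 3 + 3 a$ ($X{\left(a \right)} = \left(4 - 1\right) + a 3 = \left(4 - 1\right) + 3 a = 3 + 3 a$)
$\frac{393 \left(-214\right) + \left(-7\right) \left(-6\right) \left(-6\right)}{X{\left(-789 \right)}} = \frac{393 \left(-214\right) + \left(-7\right) \left(-6\right) \left(-6\right)}{3 + 3 \left(-789\right)} = \frac{-84102 + 42 \left(-6\right)}{3 - 2367} = \frac{-84102 - 252}{-2364} = \left(-84354\right) \left(- \frac{1}{2364}\right) = \frac{14059}{394}$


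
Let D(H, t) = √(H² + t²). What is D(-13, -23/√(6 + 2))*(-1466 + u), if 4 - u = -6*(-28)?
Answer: -2445*√418/2 ≈ -24994.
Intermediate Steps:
u = -164 (u = 4 - (-6)*(-28) = 4 - 1*168 = 4 - 168 = -164)
D(-13, -23/√(6 + 2))*(-1466 + u) = √((-13)² + (-23/√(6 + 2))²)*(-1466 - 164) = √(169 + (-23*√2/4)²)*(-1630) = √(169 + 529/8)*(-1630) = √(1881/8)*(-1630) = (3*√418/4)*(-1630) = -2445*√418/2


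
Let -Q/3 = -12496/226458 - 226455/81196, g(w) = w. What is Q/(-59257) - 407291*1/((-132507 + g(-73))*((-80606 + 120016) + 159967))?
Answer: -12859019288654014703/100005191754180795700695 ≈ -0.00012858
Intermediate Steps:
Q = 26148585803/3064580628 (Q = -3*(-12496/226458 - 226455/81196) = -3*(-12496*1/226458 - 226455*1/81196) = -3*(-6248/113229 - 226455/81196) = -3*(-26148585803/9193741884) = 26148585803/3064580628 ≈ 8.5325)
Q/(-59257) - 407291*1/((-132507 + g(-73))*((-80606 + 120016) + 159967)) = (26148585803/3064580628)/(-59257) - 407291*1/((-132507 - 73)*((-80606 + 120016) + 159967)) = (26148585803/3064580628)*(-1/59257) - 407291*(-1/(132580*(39410 + 159967))) = -26148585803/181597854273396 - 407291/((-132580*199377)) = -26148585803/181597854273396 - 407291/(-26433402660) = -26148585803/181597854273396 - 407291*(-1/26433402660) = -26148585803/181597854273396 + 407291/26433402660 = -12859019288654014703/100005191754180795700695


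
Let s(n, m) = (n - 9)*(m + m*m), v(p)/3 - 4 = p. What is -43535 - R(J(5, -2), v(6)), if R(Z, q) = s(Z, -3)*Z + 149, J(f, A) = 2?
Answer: -43600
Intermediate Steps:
v(p) = 12 + 3*p
s(n, m) = (-9 + n)*(m + m**2)
R(Z, q) = 149 + Z*(-54 + 6*Z) (R(Z, q) = (-3*(-9 + Z - 9*(-3) - 3*Z))*Z + 149 = (-3*(-9 + Z + 27 - 3*Z))*Z + 149 = (-3*(18 - 2*Z))*Z + 149 = (-54 + 6*Z)*Z + 149 = Z*(-54 + 6*Z) + 149 = 149 + Z*(-54 + 6*Z))
-43535 - R(J(5, -2), v(6)) = -43535 - (149 + 6*2*(-9 + 2)) = -43535 - (149 + 6*2*(-7)) = -43535 - (149 - 84) = -43535 - 1*65 = -43535 - 65 = -43600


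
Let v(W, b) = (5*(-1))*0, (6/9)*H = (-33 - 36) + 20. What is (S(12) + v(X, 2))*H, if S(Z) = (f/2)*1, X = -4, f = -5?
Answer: 735/4 ≈ 183.75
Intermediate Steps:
H = -147/2 (H = 3*((-33 - 36) + 20)/2 = 3*(-69 + 20)/2 = (3/2)*(-49) = -147/2 ≈ -73.500)
S(Z) = -5/2 (S(Z) = -5/2*1 = -5/2)
v(W, b) = 0 (v(W, b) = -5*0 = 0)
(S(12) + v(X, 2))*H = (-5/2 + 0)*(-147/2) = -5/2*(-147/2) = 735/4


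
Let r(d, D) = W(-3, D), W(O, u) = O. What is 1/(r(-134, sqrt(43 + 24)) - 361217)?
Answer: -1/361220 ≈ -2.7684e-6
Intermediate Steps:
r(d, D) = -3
1/(r(-134, sqrt(43 + 24)) - 361217) = 1/(-3 - 361217) = 1/(-361220) = -1/361220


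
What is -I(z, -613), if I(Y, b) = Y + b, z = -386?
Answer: 999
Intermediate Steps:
-I(z, -613) = -(-386 - 613) = -1*(-999) = 999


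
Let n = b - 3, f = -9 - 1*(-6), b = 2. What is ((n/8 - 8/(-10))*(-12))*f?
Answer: 243/10 ≈ 24.300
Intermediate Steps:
f = -3 (f = -9 + 6 = -3)
n = -1 (n = 2 - 3 = -1)
((n/8 - 8/(-10))*(-12))*f = ((-1/8 - 8/(-10))*(-12))*(-3) = ((-1*⅛ - 8*(-⅒))*(-12))*(-3) = ((-⅛ + ⅘)*(-12))*(-3) = ((27/40)*(-12))*(-3) = -81/10*(-3) = 243/10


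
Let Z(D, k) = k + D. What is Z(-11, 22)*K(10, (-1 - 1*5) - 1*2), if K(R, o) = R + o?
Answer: 22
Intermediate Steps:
Z(D, k) = D + k
Z(-11, 22)*K(10, (-1 - 1*5) - 1*2) = (-11 + 22)*(10 + ((-1 - 1*5) - 1*2)) = 11*(10 + ((-1 - 5) - 2)) = 11*(10 + (-6 - 2)) = 11*(10 - 8) = 11*2 = 22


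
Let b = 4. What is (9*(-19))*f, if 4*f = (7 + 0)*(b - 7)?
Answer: 3591/4 ≈ 897.75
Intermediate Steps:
f = -21/4 (f = ((7 + 0)*(4 - 7))/4 = (7*(-3))/4 = (¼)*(-21) = -21/4 ≈ -5.2500)
(9*(-19))*f = (9*(-19))*(-21/4) = -171*(-21/4) = 3591/4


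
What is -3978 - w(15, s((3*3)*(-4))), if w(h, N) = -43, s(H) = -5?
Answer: -3935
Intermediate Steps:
-3978 - w(15, s((3*3)*(-4))) = -3978 - 1*(-43) = -3978 + 43 = -3935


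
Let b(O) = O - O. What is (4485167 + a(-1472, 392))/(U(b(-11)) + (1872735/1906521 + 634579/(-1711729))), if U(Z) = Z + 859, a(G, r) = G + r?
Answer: 4877860514999111461/935098998090029 ≈ 5216.4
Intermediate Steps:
b(O) = 0
U(Z) = 859 + Z
(4485167 + a(-1472, 392))/(U(b(-11)) + (1872735/1906521 + 634579/(-1711729))) = (4485167 + (-1472 + 392))/((859 + 0) + (1872735/1906521 + 634579/(-1711729))) = (4485167 - 1080)/(859 + (1872735*(1/1906521) + 634579*(-1/1711729))) = 4484087/(859 + (624245/635507 - 634579/1711729)) = 4484087/(859 + 665258873052/1087815761603) = 4484087/(935098998090029/1087815761603) = 4484087*(1087815761603/935098998090029) = 4877860514999111461/935098998090029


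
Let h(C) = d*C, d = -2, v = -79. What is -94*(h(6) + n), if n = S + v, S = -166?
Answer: 24158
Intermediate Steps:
h(C) = -2*C
n = -245 (n = -166 - 79 = -245)
-94*(h(6) + n) = -94*(-2*6 - 245) = -94*(-12 - 245) = -94*(-257) = 24158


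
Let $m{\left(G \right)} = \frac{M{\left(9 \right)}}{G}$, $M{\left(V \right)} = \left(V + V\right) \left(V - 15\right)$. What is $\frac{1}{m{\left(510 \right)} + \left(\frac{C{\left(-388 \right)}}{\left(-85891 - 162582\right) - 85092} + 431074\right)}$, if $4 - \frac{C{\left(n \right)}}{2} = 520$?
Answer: $\frac{1134121}{488889839296} \approx 2.3198 \cdot 10^{-6}$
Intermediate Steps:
$M{\left(V \right)} = 2 V \left(-15 + V\right)$
$m{\left(G \right)} = - \frac{108}{G}$ ($m{\left(G \right)} = \frac{2 \cdot 9 \left(-15 + 9\right)}{G} = \frac{2 \cdot 9 \left(-6\right)}{G} = - \frac{108}{G}$)
$C{\left(n \right)} = -1032$ ($C{\left(n \right)} = 8 - 1040 = -1032$)
$\frac{1}{m{\left(510 \right)} + \left(\frac{C{\left(-388 \right)}}{\left(-85891 - 162582\right) - 85092} + 431074\right)} = \frac{1}{- \frac{108}{510} + \left(- \frac{1032}{\left(-85891 - 162582\right) - 85092} + 431074\right)} = \frac{1}{\left(-108\right) \frac{1}{510} + \left(- \frac{1032}{-248473 - 85092} + 431074\right)} = \frac{1}{- \frac{18}{85} + \left(- \frac{1032}{-333565} + 431074\right)} = \frac{1}{- \frac{18}{85} + \left(\left(-1032\right) \left(- \frac{1}{333565}\right) + 431074\right)} = \frac{1}{- \frac{18}{85} + \left(\frac{1032}{333565} + 431074\right)} = \frac{1}{- \frac{18}{85} + \frac{143791199842}{333565}} = \frac{1}{\frac{488889839296}{1134121}} = \frac{1134121}{488889839296}$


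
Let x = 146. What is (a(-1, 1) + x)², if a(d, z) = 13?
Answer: 25281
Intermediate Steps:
(a(-1, 1) + x)² = (13 + 146)² = 159² = 25281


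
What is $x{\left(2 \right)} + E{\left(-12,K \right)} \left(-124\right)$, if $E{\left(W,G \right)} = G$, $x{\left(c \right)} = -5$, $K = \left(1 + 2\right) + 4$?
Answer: $-873$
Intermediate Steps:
$K = 7$ ($K = 3 + 4 = 7$)
$x{\left(2 \right)} + E{\left(-12,K \right)} \left(-124\right) = -5 + 7 \left(-124\right) = -5 - 868 = -873$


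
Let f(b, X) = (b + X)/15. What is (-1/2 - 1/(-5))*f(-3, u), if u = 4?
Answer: -1/50 ≈ -0.020000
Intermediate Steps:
f(b, X) = X/15 + b/15 (f(b, X) = (X + b)*(1/15) = X/15 + b/15)
(-1/2 - 1/(-5))*f(-3, u) = (-1/2 - 1/(-5))*((1/15)*4 + (1/15)*(-3)) = (-1*½ - 1*(-⅕))*(4/15 - ⅕) = (-½ + ⅕)*(1/15) = -3/10*1/15 = -1/50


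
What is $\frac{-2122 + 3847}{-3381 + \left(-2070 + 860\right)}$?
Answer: $- \frac{1725}{4591} \approx -0.37574$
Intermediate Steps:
$\frac{-2122 + 3847}{-3381 + \left(-2070 + 860\right)} = \frac{1725}{-3381 - 1210} = \frac{1725}{-4591} = 1725 \left(- \frac{1}{4591}\right) = - \frac{1725}{4591}$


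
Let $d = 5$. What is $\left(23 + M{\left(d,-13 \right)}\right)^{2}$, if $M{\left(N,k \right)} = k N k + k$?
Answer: $731025$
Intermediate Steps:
$M{\left(N,k \right)} = k + N k^{2}$ ($M{\left(N,k \right)} = N k k + k = N k^{2} + k = k + N k^{2}$)
$\left(23 + M{\left(d,-13 \right)}\right)^{2} = \left(23 - 13 \left(1 + 5 \left(-13\right)\right)\right)^{2} = \left(23 - 13 \left(1 - 65\right)\right)^{2} = \left(23 - -832\right)^{2} = \left(23 + 832\right)^{2} = 855^{2} = 731025$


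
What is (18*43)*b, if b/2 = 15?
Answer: 23220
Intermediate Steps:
b = 30 (b = 2*15 = 30)
(18*43)*b = (18*43)*30 = 774*30 = 23220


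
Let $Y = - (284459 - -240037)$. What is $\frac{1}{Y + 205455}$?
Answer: $- \frac{1}{319041} \approx -3.1344 \cdot 10^{-6}$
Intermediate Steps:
$Y = -524496$ ($Y = - (284459 + 240037) = \left(-1\right) 524496 = -524496$)
$\frac{1}{Y + 205455} = \frac{1}{-524496 + 205455} = \frac{1}{-319041} = - \frac{1}{319041}$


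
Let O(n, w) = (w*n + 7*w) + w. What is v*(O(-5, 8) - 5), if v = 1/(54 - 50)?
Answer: 19/4 ≈ 4.7500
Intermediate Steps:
O(n, w) = 8*w + n*w (O(n, w) = (n*w + 7*w) + w = (7*w + n*w) + w = 8*w + n*w)
v = ¼ (v = 1/4 = ¼ ≈ 0.25000)
v*(O(-5, 8) - 5) = (8*(8 - 5) - 5)/4 = (8*3 - 5)/4 = (24 - 5)/4 = (¼)*19 = 19/4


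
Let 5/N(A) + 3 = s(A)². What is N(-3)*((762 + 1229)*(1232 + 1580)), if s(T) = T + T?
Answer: 2544860/3 ≈ 8.4829e+5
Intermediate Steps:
s(T) = 2*T
N(A) = 5/(-3 + 4*A²) (N(A) = 5/(-3 + (2*A)²) = 5/(-3 + 4*A²))
N(-3)*((762 + 1229)*(1232 + 1580)) = (5/(-3 + 4*(-3)²))*((762 + 1229)*(1232 + 1580)) = (5/(-3 + 4*9))*(1991*2812) = (5/(-3 + 36))*5598692 = (5/33)*5598692 = 2544860/3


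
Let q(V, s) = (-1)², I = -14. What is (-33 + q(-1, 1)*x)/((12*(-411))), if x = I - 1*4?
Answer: 17/1644 ≈ 0.010341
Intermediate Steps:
q(V, s) = 1
x = -18 (x = -14 - 1*4 = -14 - 4 = -18)
(-33 + q(-1, 1)*x)/((12*(-411))) = (-33 + 1*(-18))/((12*(-411))) = (-33 - 18)/(-4932) = -51*(-1/4932) = 17/1644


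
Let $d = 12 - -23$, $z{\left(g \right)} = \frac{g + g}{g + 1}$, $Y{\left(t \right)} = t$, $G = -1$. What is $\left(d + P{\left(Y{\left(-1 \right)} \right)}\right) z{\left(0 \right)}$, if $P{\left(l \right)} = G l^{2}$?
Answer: $0$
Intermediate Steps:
$z{\left(g \right)} = \frac{2 g}{1 + g}$
$P{\left(l \right)} = - l^{2}$
$d = 35$ ($d = 12 + 23 = 35$)
$\left(d + P{\left(Y{\left(-1 \right)} \right)}\right) z{\left(0 \right)} = \left(35 - \left(-1\right)^{2}\right) 2 \cdot 0 \frac{1}{1 + 0} = \left(35 - 1\right) 2 \cdot 0 \cdot 1^{-1} = \left(35 - 1\right) 2 \cdot 0 \cdot 1 = 34 \cdot 0 = 0$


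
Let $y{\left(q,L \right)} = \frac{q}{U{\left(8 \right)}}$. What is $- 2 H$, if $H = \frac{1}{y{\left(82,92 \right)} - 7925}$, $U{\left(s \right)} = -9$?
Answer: $\frac{18}{71407} \approx 0.00025208$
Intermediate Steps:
$y{\left(q,L \right)} = - \frac{q}{9}$ ($y{\left(q,L \right)} = \frac{q}{-9} = q \left(- \frac{1}{9}\right) = - \frac{q}{9}$)
$H = - \frac{9}{71407}$ ($H = \frac{1}{\left(- \frac{1}{9}\right) 82 - 7925} = \frac{1}{- \frac{82}{9} - 7925} = \frac{1}{- \frac{71407}{9}} = - \frac{9}{71407} \approx -0.00012604$)
$- 2 H = \left(-2\right) \left(- \frac{9}{71407}\right) = \frac{18}{71407}$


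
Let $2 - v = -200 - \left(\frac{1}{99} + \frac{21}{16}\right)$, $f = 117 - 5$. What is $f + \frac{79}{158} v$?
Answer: $\frac{676879}{3168} \approx 213.66$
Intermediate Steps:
$f = 112$
$v = \frac{322063}{1584}$ ($v = 2 - \left(-200 - \left(\frac{1}{99} + \frac{21}{16}\right)\right) = 2 - \left(-200 - \frac{2095}{1584}\right) = 2 - - \frac{318895}{1584} = 2 + \frac{318895}{1584} = \frac{322063}{1584} \approx 203.32$)
$f + \frac{79}{158} v = 112 + \frac{79}{158} \cdot \frac{322063}{1584} = 112 + 79 \cdot \frac{1}{158} \cdot \frac{322063}{1584} = 112 + \frac{1}{2} \cdot \frac{322063}{1584} = 112 + \frac{322063}{3168} = \frac{676879}{3168}$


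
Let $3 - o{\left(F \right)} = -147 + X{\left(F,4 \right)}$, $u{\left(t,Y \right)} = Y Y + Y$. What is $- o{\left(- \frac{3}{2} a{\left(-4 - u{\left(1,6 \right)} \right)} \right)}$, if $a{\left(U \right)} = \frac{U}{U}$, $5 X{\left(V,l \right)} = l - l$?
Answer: $-150$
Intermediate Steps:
$u{\left(t,Y \right)} = Y + Y^{2}$ ($u{\left(t,Y \right)} = Y^{2} + Y = Y + Y^{2}$)
$X{\left(V,l \right)} = 0$ ($X{\left(V,l \right)} = \frac{l - l}{5} = \frac{1}{5} \cdot 0 = 0$)
$a{\left(U \right)} = 1$
$o{\left(F \right)} = 150$ ($o{\left(F \right)} = 3 - \left(-147 + 0\right) = 3 - -147 = 3 + 147 = 150$)
$- o{\left(- \frac{3}{2} a{\left(-4 - u{\left(1,6 \right)} \right)} \right)} = \left(-1\right) 150 = -150$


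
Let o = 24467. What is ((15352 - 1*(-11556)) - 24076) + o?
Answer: 27299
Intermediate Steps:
((15352 - 1*(-11556)) - 24076) + o = ((15352 - 1*(-11556)) - 24076) + 24467 = ((15352 + 11556) - 24076) + 24467 = (26908 - 24076) + 24467 = 2832 + 24467 = 27299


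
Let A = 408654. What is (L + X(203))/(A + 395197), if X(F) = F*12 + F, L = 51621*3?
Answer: 157502/803851 ≈ 0.19593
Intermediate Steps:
L = 154863
X(F) = 13*F (X(F) = 12*F + F = 13*F)
(L + X(203))/(A + 395197) = (154863 + 13*203)/(408654 + 395197) = (154863 + 2639)/803851 = 157502*(1/803851) = 157502/803851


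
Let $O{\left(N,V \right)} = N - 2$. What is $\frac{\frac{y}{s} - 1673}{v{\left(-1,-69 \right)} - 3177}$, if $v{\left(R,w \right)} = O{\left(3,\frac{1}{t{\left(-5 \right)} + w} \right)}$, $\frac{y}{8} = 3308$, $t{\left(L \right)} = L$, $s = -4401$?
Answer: $\frac{7389337}{13977576} \approx 0.52866$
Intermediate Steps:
$y = 26464$ ($y = 8 \cdot 3308 = 26464$)
$O{\left(N,V \right)} = -2 + N$ ($O{\left(N,V \right)} = N - 2 = -2 + N$)
$v{\left(R,w \right)} = 1$ ($v{\left(R,w \right)} = -2 + 3 = 1$)
$\frac{\frac{y}{s} - 1673}{v{\left(-1,-69 \right)} - 3177} = \frac{\frac{26464}{-4401} - 1673}{1 - 3177} = \frac{26464 \left(- \frac{1}{4401}\right) - 1673}{-3176} = \left(- \frac{26464}{4401} - 1673\right) \left(- \frac{1}{3176}\right) = \left(- \frac{7389337}{4401}\right) \left(- \frac{1}{3176}\right) = \frac{7389337}{13977576}$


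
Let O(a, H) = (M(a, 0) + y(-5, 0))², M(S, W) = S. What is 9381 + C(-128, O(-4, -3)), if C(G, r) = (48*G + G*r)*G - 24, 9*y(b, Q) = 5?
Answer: 80203933/81 ≈ 9.9017e+5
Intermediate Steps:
y(b, Q) = 5/9 (y(b, Q) = (⅑)*5 = 5/9)
O(a, H) = (5/9 + a)² (O(a, H) = (a + 5/9)² = (5/9 + a)²)
C(G, r) = -24 + G*(48*G + G*r) (C(G, r) = G*(48*G + G*r) - 24 = -24 + G*(48*G + G*r))
9381 + C(-128, O(-4, -3)) = 9381 + (-24 + 48*(-128)² + ((5 + 9*(-4))²/81)*(-128)²) = 9381 + (-24 + 48*16384 + ((5 - 36)²/81)*16384) = 9381 + (-24 + 786432 + ((1/81)*(-31)²)*16384) = 9381 + (-24 + 786432 + ((1/81)*961)*16384) = 9381 + (-24 + 786432 + (961/81)*16384) = 9381 + (-24 + 786432 + 15745024/81) = 9381 + 79444072/81 = 80203933/81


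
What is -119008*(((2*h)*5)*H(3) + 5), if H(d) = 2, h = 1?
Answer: -2975200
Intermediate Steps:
-119008*(((2*h)*5)*H(3) + 5) = -119008*(((2*1)*5)*2 + 5) = -119008*((2*5)*2 + 5) = -119008*(10*2 + 5) = -119008*(20 + 5) = -119008*25 = -2975200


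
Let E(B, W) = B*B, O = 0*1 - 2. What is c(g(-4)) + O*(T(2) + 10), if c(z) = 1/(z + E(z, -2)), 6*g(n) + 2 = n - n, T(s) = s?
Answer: -57/2 ≈ -28.500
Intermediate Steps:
O = -2 (O = 0 - 2 = -2)
E(B, W) = B²
g(n) = -⅓ (g(n) = -⅓ + (n - n)/6 = -⅓ + (⅙)*0 = -⅓ + 0 = -⅓)
c(z) = 1/(z + z²)
c(g(-4)) + O*(T(2) + 10) = 1/((-⅓)*(1 - ⅓)) - 2*(2 + 10) = -3/⅔ - 2*12 = -3*3/2 - 24 = -9/2 - 24 = -57/2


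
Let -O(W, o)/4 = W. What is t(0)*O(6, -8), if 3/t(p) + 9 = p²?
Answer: 8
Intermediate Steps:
t(p) = 3/(-9 + p²)
O(W, o) = -4*W
t(0)*O(6, -8) = (3/(-9 + 0²))*(-4*6) = (3/(-9 + 0))*(-24) = (3/(-9))*(-24) = (3*(-⅑))*(-24) = -⅓*(-24) = 8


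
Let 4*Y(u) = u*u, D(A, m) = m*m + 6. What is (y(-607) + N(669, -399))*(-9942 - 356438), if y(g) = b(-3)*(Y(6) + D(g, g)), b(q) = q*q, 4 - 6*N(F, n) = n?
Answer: -3645015514210/3 ≈ -1.2150e+12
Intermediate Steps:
N(F, n) = ⅔ - n/6
D(A, m) = 6 + m² (D(A, m) = m² + 6 = 6 + m²)
b(q) = q²
Y(u) = u²/4 (Y(u) = (u*u)/4 = u²/4)
y(g) = 135 + 9*g² (y(g) = (-3)²*((¼)*6² + (6 + g²)) = 9*((¼)*36 + (6 + g²)) = 9*(9 + (6 + g²)) = 9*(15 + g²) = 135 + 9*g²)
(y(-607) + N(669, -399))*(-9942 - 356438) = ((135 + 9*(-607)²) + (⅔ - ⅙*(-399)))*(-9942 - 356438) = ((135 + 9*368449) + (⅔ + 133/2))*(-366380) = ((135 + 3316041) + 403/6)*(-366380) = (3316176 + 403/6)*(-366380) = (19897459/6)*(-366380) = -3645015514210/3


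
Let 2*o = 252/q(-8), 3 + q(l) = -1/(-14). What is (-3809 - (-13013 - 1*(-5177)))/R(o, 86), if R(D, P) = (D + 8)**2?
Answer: 6769387/2062096 ≈ 3.2828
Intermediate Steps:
q(l) = -41/14 (q(l) = -3 - 1/(-14) = -3 - 1*(-1/14) = -3 + 1/14 = -41/14)
o = -1764/41 (o = (252/(-41/14))/2 = (252*(-14/41))/2 = (1/2)*(-3528/41) = -1764/41 ≈ -43.024)
R(D, P) = (8 + D)**2
(-3809 - (-13013 - 1*(-5177)))/R(o, 86) = (-3809 - (-13013 - 1*(-5177)))/((8 - 1764/41)**2) = (-3809 - (-13013 + 5177))/((-1436/41)**2) = (-3809 - 1*(-7836))/(2062096/1681) = (-3809 + 7836)*(1681/2062096) = 4027*(1681/2062096) = 6769387/2062096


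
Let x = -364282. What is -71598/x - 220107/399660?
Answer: -8594360249/24264824020 ≈ -0.35419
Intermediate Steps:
-71598/x - 220107/399660 = -71598/(-364282) - 220107/399660 = -71598*(-1/364282) - 220107*1/399660 = 35799/182141 - 73369/133220 = -8594360249/24264824020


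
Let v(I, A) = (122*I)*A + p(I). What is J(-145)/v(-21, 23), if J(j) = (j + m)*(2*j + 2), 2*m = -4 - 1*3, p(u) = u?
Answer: -14256/19649 ≈ -0.72553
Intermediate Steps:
v(I, A) = I + 122*A*I (v(I, A) = (122*I)*A + I = 122*A*I + I = I + 122*A*I)
m = -7/2 (m = (-4 - 1*3)/2 = (-4 - 3)/2 = (1/2)*(-7) = -7/2 ≈ -3.5000)
J(j) = (2 + 2*j)*(-7/2 + j) (J(j) = (j - 7/2)*(2*j + 2) = (-7/2 + j)*(2 + 2*j) = (2 + 2*j)*(-7/2 + j))
J(-145)/v(-21, 23) = (-7 - 5*(-145) + 2*(-145)**2)/((-21*(1 + 122*23))) = (-7 + 725 + 2*21025)/((-21*(1 + 2806))) = (-7 + 725 + 42050)/((-21*2807)) = 42768/(-58947) = 42768*(-1/58947) = -14256/19649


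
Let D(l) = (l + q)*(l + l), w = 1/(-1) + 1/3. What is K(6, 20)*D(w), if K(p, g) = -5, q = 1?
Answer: 20/9 ≈ 2.2222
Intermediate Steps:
w = -2/3 (w = 1*(-1) + 1*(1/3) = -1 + 1/3 = -2/3 ≈ -0.66667)
D(l) = 2*l*(1 + l) (D(l) = (l + 1)*(l + l) = (1 + l)*(2*l) = 2*l*(1 + l))
K(6, 20)*D(w) = -10*(-2)*(1 - 2/3)/3 = -10*(-2)/(3*3) = -5*(-4/9) = 20/9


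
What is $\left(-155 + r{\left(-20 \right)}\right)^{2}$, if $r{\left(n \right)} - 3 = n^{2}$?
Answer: $61504$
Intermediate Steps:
$r{\left(n \right)} = 3 + n^{2}$
$\left(-155 + r{\left(-20 \right)}\right)^{2} = \left(-155 + \left(3 + \left(-20\right)^{2}\right)\right)^{2} = \left(-155 + \left(3 + 400\right)\right)^{2} = \left(-155 + 403\right)^{2} = 248^{2} = 61504$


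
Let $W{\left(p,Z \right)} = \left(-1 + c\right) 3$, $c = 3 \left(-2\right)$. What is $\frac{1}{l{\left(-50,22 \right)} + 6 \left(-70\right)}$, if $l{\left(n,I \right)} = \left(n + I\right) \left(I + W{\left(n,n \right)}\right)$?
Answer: $- \frac{1}{448} \approx -0.0022321$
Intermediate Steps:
$c = -6$
$W{\left(p,Z \right)} = -21$ ($W{\left(p,Z \right)} = \left(-1 - 6\right) 3 = \left(-7\right) 3 = -21$)
$l{\left(n,I \right)} = \left(-21 + I\right) \left(I + n\right)$ ($l{\left(n,I \right)} = \left(n + I\right) \left(I - 21\right) = \left(I + n\right) \left(-21 + I\right) = \left(-21 + I\right) \left(I + n\right)$)
$\frac{1}{l{\left(-50,22 \right)} + 6 \left(-70\right)} = \frac{1}{\left(22^{2} - 462 - -1050 + 22 \left(-50\right)\right) + 6 \left(-70\right)} = \frac{1}{\left(484 - 462 + 1050 - 1100\right) - 420} = \frac{1}{-28 - 420} = \frac{1}{-448} = - \frac{1}{448}$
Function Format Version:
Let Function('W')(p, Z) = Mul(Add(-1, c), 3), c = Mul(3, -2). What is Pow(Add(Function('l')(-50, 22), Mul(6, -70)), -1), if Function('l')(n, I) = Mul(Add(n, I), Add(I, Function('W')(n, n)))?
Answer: Rational(-1, 448) ≈ -0.0022321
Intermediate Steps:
c = -6
Function('W')(p, Z) = -21 (Function('W')(p, Z) = Mul(Add(-1, -6), 3) = Mul(-7, 3) = -21)
Function('l')(n, I) = Mul(Add(-21, I), Add(I, n)) (Function('l')(n, I) = Mul(Add(n, I), Add(I, -21)) = Mul(Add(I, n), Add(-21, I)) = Mul(Add(-21, I), Add(I, n)))
Pow(Add(Function('l')(-50, 22), Mul(6, -70)), -1) = Pow(Add(Add(Pow(22, 2), Mul(-21, 22), Mul(-21, -50), Mul(22, -50)), Mul(6, -70)), -1) = Pow(Add(Add(484, -462, 1050, -1100), -420), -1) = Pow(Add(-28, -420), -1) = Pow(-448, -1) = Rational(-1, 448)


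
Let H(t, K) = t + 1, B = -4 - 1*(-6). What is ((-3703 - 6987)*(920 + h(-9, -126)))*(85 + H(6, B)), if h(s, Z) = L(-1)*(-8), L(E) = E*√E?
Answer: -904801600 - 7867840*I ≈ -9.048e+8 - 7.8678e+6*I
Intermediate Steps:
B = 2 (B = -4 + 6 = 2)
H(t, K) = 1 + t
L(E) = E^(3/2)
h(s, Z) = 8*I (h(s, Z) = (-1)^(3/2)*(-8) = -I*(-8) = 8*I)
((-3703 - 6987)*(920 + h(-9, -126)))*(85 + H(6, B)) = ((-3703 - 6987)*(920 + 8*I))*(85 + (1 + 6)) = (-10690*(920 + 8*I))*(85 + 7) = (-9834800 - 85520*I)*92 = -904801600 - 7867840*I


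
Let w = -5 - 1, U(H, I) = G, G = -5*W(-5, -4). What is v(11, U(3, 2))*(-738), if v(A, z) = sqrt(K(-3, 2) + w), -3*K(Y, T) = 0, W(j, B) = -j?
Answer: -738*I*sqrt(6) ≈ -1807.7*I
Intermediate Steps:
G = -25 (G = -(-5)*(-5) = -5*5 = -25)
U(H, I) = -25
K(Y, T) = 0 (K(Y, T) = -1/3*0 = 0)
w = -6
v(A, z) = I*sqrt(6) (v(A, z) = sqrt(0 - 6) = sqrt(-6) = I*sqrt(6))
v(11, U(3, 2))*(-738) = (I*sqrt(6))*(-738) = -738*I*sqrt(6)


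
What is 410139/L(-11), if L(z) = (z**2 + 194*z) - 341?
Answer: -410139/2354 ≈ -174.23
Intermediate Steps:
L(z) = -341 + z**2 + 194*z
410139/L(-11) = 410139/(-341 + (-11)**2 + 194*(-11)) = 410139/(-341 + 121 - 2134) = 410139/(-2354) = 410139*(-1/2354) = -410139/2354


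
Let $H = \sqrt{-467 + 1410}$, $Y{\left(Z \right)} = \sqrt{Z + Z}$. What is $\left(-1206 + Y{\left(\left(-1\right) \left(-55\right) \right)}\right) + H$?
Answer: $-1206 + \sqrt{110} + \sqrt{943} \approx -1164.8$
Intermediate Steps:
$Y{\left(Z \right)} = \sqrt{2} \sqrt{Z}$ ($Y{\left(Z \right)} = \sqrt{2 Z} = \sqrt{2} \sqrt{Z}$)
$H = \sqrt{943} \approx 30.708$
$\left(-1206 + Y{\left(\left(-1\right) \left(-55\right) \right)}\right) + H = \left(-1206 + \sqrt{2} \sqrt{\left(-1\right) \left(-55\right)}\right) + \sqrt{943} = \left(-1206 + \sqrt{2} \sqrt{55}\right) + \sqrt{943} = \left(-1206 + \sqrt{110}\right) + \sqrt{943} = -1206 + \sqrt{110} + \sqrt{943}$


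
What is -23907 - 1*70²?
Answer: -28807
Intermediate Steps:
-23907 - 1*70² = -23907 - 1*4900 = -23907 - 4900 = -28807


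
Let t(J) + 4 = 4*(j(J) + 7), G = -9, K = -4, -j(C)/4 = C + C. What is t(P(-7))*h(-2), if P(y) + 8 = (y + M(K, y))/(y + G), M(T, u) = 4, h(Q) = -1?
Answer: -274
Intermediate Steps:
j(C) = -8*C (j(C) = -4*(C + C) = -8*C)
P(y) = -8 + (4 + y)/(-9 + y) (P(y) = -8 + (y + 4)/(y - 9) = -8 + (4 + y)/(-9 + y))
t(J) = 24 - 32*J (t(J) = -4 + 4*(-8*J + 7) = -4 + 4*(7 - 8*J) = -4 + (28 - 32*J) = 24 - 32*J)
t(P(-7))*h(-2) = (24 - 32*(76 - 7*(-7))/(-9 - 7))*(-1) = (24 - 32*(76 + 49)/(-16))*(-1) = (24 - (-2)*125)*(-1) = (24 - 32*(-125/16))*(-1) = (24 + 250)*(-1) = 274*(-1) = -274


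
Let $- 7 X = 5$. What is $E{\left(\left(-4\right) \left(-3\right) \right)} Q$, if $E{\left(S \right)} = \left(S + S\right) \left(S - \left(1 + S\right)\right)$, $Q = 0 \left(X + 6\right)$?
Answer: $0$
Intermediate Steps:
$X = - \frac{5}{7}$ ($X = \left(- \frac{1}{7}\right) 5 = - \frac{5}{7} \approx -0.71429$)
$Q = 0$ ($Q = 0 \left(- \frac{5}{7} + 6\right) = 0 \cdot \frac{37}{7} = 0$)
$E{\left(S \right)} = - 2 S$ ($E{\left(S \right)} = 2 S \left(-1\right) = - 2 S$)
$E{\left(\left(-4\right) \left(-3\right) \right)} Q = - 2 \left(\left(-4\right) \left(-3\right)\right) 0 = \left(-2\right) 12 \cdot 0 = \left(-24\right) 0 = 0$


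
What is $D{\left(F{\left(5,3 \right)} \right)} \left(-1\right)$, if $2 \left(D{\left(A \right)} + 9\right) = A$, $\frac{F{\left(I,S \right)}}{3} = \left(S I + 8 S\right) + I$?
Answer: $-57$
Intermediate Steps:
$F{\left(I,S \right)} = 3 I + 24 S + 3 I S$ ($F{\left(I,S \right)} = 3 \left(\left(S I + 8 S\right) + I\right) = 3 \left(\left(I S + 8 S\right) + I\right) = 3 \left(\left(8 S + I S\right) + I\right) = 3 \left(I + 8 S + I S\right) = 3 I + 24 S + 3 I S$)
$D{\left(A \right)} = -9 + \frac{A}{2}$
$D{\left(F{\left(5,3 \right)} \right)} \left(-1\right) = \left(-9 + \frac{3 \cdot 5 + 24 \cdot 3 + 3 \cdot 5 \cdot 3}{2}\right) \left(-1\right) = \left(-9 + \frac{15 + 72 + 45}{2}\right) \left(-1\right) = \left(-9 + \frac{1}{2} \cdot 132\right) \left(-1\right) = \left(-9 + 66\right) \left(-1\right) = 57 \left(-1\right) = -57$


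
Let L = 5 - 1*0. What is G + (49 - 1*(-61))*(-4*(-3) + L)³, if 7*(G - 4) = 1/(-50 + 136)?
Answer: 325341269/602 ≈ 5.4043e+5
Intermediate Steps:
L = 5 (L = 5 + 0 = 5)
G = 2409/602 (G = 4 + 1/(7*(-50 + 136)) = 4 + (⅐)/86 = 4 + (⅐)*(1/86) = 4 + 1/602 = 2409/602 ≈ 4.0017)
G + (49 - 1*(-61))*(-4*(-3) + L)³ = 2409/602 + (49 - 1*(-61))*(-4*(-3) + 5)³ = 2409/602 + (49 + 61)*(12 + 5)³ = 2409/602 + 110*17³ = 2409/602 + 110*4913 = 2409/602 + 540430 = 325341269/602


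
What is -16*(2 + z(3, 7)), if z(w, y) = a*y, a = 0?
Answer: -32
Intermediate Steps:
z(w, y) = 0 (z(w, y) = 0*y = 0)
-16*(2 + z(3, 7)) = -16*(2 + 0) = -16*2 = -32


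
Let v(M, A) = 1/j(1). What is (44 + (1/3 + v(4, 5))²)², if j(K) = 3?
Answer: 160000/81 ≈ 1975.3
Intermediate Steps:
v(M, A) = ⅓ (v(M, A) = 1/3 = ⅓)
(44 + (1/3 + v(4, 5))²)² = (44 + (1/3 + ⅓)²)² = (44 + (⅓ + ⅓)²)² = (44 + (⅔)²)² = (44 + 4/9)² = (400/9)² = 160000/81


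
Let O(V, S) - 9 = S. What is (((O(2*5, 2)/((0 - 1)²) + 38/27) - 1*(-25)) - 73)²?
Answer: 923521/729 ≈ 1266.8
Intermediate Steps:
O(V, S) = 9 + S
(((O(2*5, 2)/((0 - 1)²) + 38/27) - 1*(-25)) - 73)² = ((((9 + 2)/((0 - 1)²) + 38/27) - 1*(-25)) - 73)² = (((11/((-1)²) + 38*(1/27)) + 25) - 73)² = (((11/1 + 38/27) + 25) - 73)² = (((11*1 + 38/27) + 25) - 73)² = (((11 + 38/27) + 25) - 73)² = ((335/27 + 25) - 73)² = (1010/27 - 73)² = (-961/27)² = 923521/729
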